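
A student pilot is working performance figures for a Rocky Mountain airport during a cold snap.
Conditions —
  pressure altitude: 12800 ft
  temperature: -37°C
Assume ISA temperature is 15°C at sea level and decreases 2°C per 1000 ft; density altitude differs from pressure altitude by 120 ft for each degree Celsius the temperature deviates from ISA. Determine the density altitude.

9632 ft

ISA temperature at 12800 ft = 15 − 2 × (12800/1000) = -10.6°C.
ISA deviation = -37 − (-10.6) = -26.4°C.
Density altitude = 12800 + 120 × (-26.4) = 12800 + (-3168) = 9632 ft.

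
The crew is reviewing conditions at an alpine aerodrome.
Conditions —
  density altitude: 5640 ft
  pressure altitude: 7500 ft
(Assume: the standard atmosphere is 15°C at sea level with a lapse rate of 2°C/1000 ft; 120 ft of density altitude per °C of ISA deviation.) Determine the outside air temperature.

Density altitude − pressure altitude = 5640 − 7500 = -1860 ft.
At 120 ft/°C that is an ISA deviation of -1860/120 = -15.5°C.
ISA temperature at 7500 ft = 15 − 2 × (7500/1000) = 0°C.
OAT = ISA + deviation = 0 + (-15.5) = -15.5°C.

-15.5°C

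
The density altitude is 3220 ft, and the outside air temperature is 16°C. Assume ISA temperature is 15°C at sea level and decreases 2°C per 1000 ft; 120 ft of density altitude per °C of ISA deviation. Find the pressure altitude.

2500 ft

DA = PA + 120 × (OAT − (15 − 2·PA/1000)) = PA + 120·OAT − 1800 + 0.24·PA = 1.24·PA + 120·OAT − 1800.
So 1.24·PA = 3220 − 120 × 16 + 1800 = 3100.
PA = 3100 / 1.24 = 2500 ft.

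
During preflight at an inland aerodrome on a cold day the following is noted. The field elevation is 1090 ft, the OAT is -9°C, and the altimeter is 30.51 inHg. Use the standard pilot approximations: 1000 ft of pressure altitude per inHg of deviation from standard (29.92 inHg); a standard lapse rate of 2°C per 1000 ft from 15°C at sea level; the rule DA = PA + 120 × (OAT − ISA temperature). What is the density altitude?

Pressure altitude = 1090 + (29.92 − 30.51) × 1000 = 1090 + (-590) = 500 ft.
ISA temperature at 500 ft = 15 − 2 × (500/1000) = 14°C.
ISA deviation = -9 − 14 = -23°C.
Density altitude = 500 + 120 × (-23) = -2260 ft.

-2260 ft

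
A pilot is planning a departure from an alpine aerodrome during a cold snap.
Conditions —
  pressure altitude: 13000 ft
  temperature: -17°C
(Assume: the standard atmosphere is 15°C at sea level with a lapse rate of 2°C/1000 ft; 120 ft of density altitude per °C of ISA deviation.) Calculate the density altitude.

ISA temperature at 13000 ft = 15 − 2 × (13000/1000) = -11°C.
ISA deviation = -17 − (-11) = -6°C.
Density altitude = 13000 + 120 × (-6) = 13000 + (-720) = 12280 ft.

12280 ft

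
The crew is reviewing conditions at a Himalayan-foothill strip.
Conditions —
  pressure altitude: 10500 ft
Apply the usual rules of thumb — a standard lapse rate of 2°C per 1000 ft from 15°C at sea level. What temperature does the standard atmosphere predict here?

ISA temperature = 15 − 2 × (10500/1000) = 15 − 21 = -6°C.

-6°C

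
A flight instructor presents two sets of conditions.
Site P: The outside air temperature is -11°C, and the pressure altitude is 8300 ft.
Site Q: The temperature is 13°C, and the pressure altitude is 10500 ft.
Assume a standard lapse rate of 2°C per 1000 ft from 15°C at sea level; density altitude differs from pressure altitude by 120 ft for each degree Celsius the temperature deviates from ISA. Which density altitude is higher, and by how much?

Site P: ISA temp = -1.6°C, deviation -9.4°C, DA = 8300 + 120 × (-9.4) = 7172 ft.
Site Q: ISA temp = -6°C, deviation +19°C, DA = 10500 + 120 × 19 = 12780 ft.
Site Q is higher by 12780 − 7172 = 5608 ft.

Site Q by 5608 ft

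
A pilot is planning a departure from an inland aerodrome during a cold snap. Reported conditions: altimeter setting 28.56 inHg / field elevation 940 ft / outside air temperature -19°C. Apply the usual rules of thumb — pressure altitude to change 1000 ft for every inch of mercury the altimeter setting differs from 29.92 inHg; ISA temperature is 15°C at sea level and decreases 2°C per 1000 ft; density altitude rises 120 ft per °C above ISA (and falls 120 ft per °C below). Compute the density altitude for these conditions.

Pressure altitude = 940 + (29.92 − 28.56) × 1000 = 940 + (+1360) = 2300 ft.
ISA temperature at 2300 ft = 15 − 2 × (2300/1000) = 10.4°C.
ISA deviation = -19 − 10.4 = -29.4°C.
Density altitude = 2300 + 120 × (-29.4) = -1228 ft.

-1228 ft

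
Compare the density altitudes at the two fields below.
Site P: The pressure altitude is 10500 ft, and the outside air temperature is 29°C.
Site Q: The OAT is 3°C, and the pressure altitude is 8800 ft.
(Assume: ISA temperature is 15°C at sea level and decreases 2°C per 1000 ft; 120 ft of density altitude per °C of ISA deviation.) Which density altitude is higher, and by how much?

Site P by 5228 ft

Site P: ISA temp = -6°C, deviation +35°C, DA = 10500 + 120 × 35 = 14700 ft.
Site Q: ISA temp = -2.6°C, deviation +5.6°C, DA = 8800 + 120 × 5.6 = 9472 ft.
Site P is higher by 14700 − 9472 = 5228 ft.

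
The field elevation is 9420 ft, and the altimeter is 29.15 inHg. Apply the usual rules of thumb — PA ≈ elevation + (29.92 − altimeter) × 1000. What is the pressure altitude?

Pressure correction = (29.92 − 29.15) × 1000 = +770 ft.
Pressure altitude = 9420 + (+770) = 10190 ft.

10190 ft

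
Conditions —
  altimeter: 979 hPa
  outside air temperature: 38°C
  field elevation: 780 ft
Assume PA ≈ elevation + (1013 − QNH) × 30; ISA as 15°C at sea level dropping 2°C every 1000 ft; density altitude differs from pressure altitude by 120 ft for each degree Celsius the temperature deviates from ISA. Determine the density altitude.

4992 ft

Pressure altitude = 780 + (1013 − 979) × 30 = 780 + (+1020) = 1800 ft.
ISA temperature at 1800 ft = 15 − 2 × (1800/1000) = 11.4°C.
ISA deviation = 38 − 11.4 = +26.6°C.
Density altitude = 1800 + 120 × (26.6) = 4992 ft.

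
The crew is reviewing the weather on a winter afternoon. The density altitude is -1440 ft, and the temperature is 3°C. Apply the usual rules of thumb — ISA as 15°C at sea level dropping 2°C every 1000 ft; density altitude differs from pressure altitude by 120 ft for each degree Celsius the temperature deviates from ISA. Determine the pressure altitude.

DA = PA + 120 × (OAT − (15 − 2·PA/1000)) = PA + 120·OAT − 1800 + 0.24·PA = 1.24·PA + 120·OAT − 1800.
So 1.24·PA = -1440 − 120 × 3 + 1800 = 0.
PA = 0 / 1.24 = 0 ft.

0 ft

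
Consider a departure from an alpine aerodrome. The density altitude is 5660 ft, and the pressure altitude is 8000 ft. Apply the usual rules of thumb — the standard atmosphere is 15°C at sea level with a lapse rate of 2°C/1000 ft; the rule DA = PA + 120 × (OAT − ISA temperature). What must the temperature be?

Density altitude − pressure altitude = 5660 − 8000 = -2340 ft.
At 120 ft/°C that is an ISA deviation of -2340/120 = -19.5°C.
ISA temperature at 8000 ft = 15 − 2 × (8000/1000) = -1°C.
OAT = ISA + deviation = -1 + (-19.5) = -20.5°C.

-20.5°C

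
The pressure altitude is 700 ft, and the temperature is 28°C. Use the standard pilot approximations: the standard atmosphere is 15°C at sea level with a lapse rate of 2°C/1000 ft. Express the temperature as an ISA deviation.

ISA+14.4°C

ISA temperature at 700 ft = 15 − 2 × (700/1000) = 13.6°C.
Deviation = OAT − ISA = 28 − 13.6 = +14.4°C.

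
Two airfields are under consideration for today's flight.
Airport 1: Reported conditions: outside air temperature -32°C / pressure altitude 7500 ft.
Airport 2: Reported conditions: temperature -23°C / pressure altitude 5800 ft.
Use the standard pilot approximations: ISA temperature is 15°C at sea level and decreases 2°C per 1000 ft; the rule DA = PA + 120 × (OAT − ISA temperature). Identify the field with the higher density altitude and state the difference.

Airport 1 by 1028 ft

Airport 1: ISA temp = 0°C, deviation -32°C, DA = 7500 + 120 × (-32) = 3660 ft.
Airport 2: ISA temp = 3.4°C, deviation -26.4°C, DA = 5800 + 120 × (-26.4) = 2632 ft.
Airport 1 is higher by 3660 − 2632 = 1028 ft.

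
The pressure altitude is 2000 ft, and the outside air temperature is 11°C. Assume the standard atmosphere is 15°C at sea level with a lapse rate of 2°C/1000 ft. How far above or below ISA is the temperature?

ISA0°C

ISA temperature at 2000 ft = 15 − 2 × (2000/1000) = 11°C.
Deviation = OAT − ISA = 11 − 11 = 0°C.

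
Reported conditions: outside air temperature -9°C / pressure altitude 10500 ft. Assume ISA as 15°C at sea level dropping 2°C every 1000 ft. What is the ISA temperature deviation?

ISA-3°C

ISA temperature at 10500 ft = 15 − 2 × (10500/1000) = -6°C.
Deviation = OAT − ISA = -9 − (-6) = -3°C.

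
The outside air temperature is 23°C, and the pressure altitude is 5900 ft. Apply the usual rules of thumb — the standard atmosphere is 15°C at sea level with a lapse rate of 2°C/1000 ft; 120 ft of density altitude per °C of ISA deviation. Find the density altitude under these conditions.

ISA temperature at 5900 ft = 15 − 2 × (5900/1000) = 3.2°C.
ISA deviation = 23 − 3.2 = +19.8°C.
Density altitude = 5900 + 120 × (19.8) = 5900 + (+2376) = 8276 ft.

8276 ft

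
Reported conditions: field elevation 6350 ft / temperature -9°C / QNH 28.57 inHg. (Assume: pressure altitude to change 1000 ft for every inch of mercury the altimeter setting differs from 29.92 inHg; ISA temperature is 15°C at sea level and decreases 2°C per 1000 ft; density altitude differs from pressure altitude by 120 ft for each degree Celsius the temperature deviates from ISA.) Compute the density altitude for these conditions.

Pressure altitude = 6350 + (29.92 − 28.57) × 1000 = 6350 + (+1350) = 7700 ft.
ISA temperature at 7700 ft = 15 − 2 × (7700/1000) = -0.4°C.
ISA deviation = -9 − (-0.4) = -8.6°C.
Density altitude = 7700 + 120 × (-8.6) = 6668 ft.

6668 ft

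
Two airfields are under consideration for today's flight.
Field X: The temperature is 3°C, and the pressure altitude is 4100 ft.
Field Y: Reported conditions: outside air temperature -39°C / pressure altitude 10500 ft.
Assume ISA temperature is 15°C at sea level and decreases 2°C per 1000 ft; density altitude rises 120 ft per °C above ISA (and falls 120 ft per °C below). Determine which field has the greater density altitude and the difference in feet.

Field X: ISA temp = 6.8°C, deviation -3.8°C, DA = 4100 + 120 × (-3.8) = 3644 ft.
Field Y: ISA temp = -6°C, deviation -33°C, DA = 10500 + 120 × (-33) = 6540 ft.
Field Y is higher by 6540 − 3644 = 2896 ft.

Field Y by 2896 ft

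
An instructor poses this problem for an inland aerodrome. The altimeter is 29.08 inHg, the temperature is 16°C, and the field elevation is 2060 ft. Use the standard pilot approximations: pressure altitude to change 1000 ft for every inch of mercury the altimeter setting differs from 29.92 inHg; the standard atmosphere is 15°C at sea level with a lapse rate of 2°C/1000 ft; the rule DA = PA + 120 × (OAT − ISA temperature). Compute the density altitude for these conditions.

Pressure altitude = 2060 + (29.92 − 29.08) × 1000 = 2060 + (+840) = 2900 ft.
ISA temperature at 2900 ft = 15 − 2 × (2900/1000) = 9.2°C.
ISA deviation = 16 − 9.2 = +6.8°C.
Density altitude = 2900 + 120 × (6.8) = 3716 ft.

3716 ft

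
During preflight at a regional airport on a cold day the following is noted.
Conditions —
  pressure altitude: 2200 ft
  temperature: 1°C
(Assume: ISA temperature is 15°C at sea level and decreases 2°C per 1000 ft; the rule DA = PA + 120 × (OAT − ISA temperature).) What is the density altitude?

ISA temperature at 2200 ft = 15 − 2 × (2200/1000) = 10.6°C.
ISA deviation = 1 − 10.6 = -9.6°C.
Density altitude = 2200 + 120 × (-9.6) = 2200 + (-1152) = 1048 ft.

1048 ft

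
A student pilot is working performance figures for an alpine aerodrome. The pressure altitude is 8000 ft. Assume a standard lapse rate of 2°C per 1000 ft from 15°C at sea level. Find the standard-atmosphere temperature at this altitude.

-1°C

ISA temperature = 15 − 2 × (8000/1000) = 15 − 16 = -1°C.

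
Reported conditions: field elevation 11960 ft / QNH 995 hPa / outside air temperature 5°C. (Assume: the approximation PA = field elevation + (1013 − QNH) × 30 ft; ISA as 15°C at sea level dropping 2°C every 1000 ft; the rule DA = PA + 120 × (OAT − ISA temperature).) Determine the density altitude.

14300 ft

Pressure altitude = 11960 + (1013 − 995) × 30 = 11960 + (+540) = 12500 ft.
ISA temperature at 12500 ft = 15 − 2 × (12500/1000) = -10°C.
ISA deviation = 5 − (-10) = +15°C.
Density altitude = 12500 + 120 × (15) = 14300 ft.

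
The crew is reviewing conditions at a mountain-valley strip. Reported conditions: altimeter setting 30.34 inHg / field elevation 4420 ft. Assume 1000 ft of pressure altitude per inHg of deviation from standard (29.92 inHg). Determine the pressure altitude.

Pressure correction = (29.92 − 30.34) × 1000 = -420 ft.
Pressure altitude = 4420 + (-420) = 4000 ft.

4000 ft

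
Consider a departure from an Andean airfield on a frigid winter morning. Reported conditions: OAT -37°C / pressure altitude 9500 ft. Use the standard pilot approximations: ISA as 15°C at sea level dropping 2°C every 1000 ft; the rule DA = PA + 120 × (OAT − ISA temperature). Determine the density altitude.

ISA temperature at 9500 ft = 15 − 2 × (9500/1000) = -4°C.
ISA deviation = -37 − (-4) = -33°C.
Density altitude = 9500 + 120 × (-33) = 9500 + (-3960) = 5540 ft.

5540 ft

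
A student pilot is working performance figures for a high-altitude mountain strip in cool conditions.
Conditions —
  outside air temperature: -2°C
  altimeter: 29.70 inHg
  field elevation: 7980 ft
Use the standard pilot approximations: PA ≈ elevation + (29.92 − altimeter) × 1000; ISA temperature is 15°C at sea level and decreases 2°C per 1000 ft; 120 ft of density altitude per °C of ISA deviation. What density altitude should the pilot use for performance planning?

Pressure altitude = 7980 + (29.92 − 29.70) × 1000 = 7980 + (+220) = 8200 ft.
ISA temperature at 8200 ft = 15 − 2 × (8200/1000) = -1.4°C.
ISA deviation = -2 − (-1.4) = -0.6°C.
Density altitude = 8200 + 120 × (-0.6) = 8128 ft.

8128 ft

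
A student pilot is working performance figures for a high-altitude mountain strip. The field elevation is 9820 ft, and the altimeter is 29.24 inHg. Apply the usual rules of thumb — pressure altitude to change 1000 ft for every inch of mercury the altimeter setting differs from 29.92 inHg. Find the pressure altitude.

Pressure correction = (29.92 − 29.24) × 1000 = +680 ft.
Pressure altitude = 9820 + (+680) = 10500 ft.

10500 ft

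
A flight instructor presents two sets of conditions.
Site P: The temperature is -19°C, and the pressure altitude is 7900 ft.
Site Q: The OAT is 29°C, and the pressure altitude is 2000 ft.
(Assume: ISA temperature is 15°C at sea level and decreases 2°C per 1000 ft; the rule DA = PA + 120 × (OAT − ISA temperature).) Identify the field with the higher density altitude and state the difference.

Site P by 1556 ft

Site P: ISA temp = -0.8°C, deviation -18.2°C, DA = 7900 + 120 × (-18.2) = 5716 ft.
Site Q: ISA temp = 11°C, deviation +18°C, DA = 2000 + 120 × 18 = 4160 ft.
Site P is higher by 5716 − 4160 = 1556 ft.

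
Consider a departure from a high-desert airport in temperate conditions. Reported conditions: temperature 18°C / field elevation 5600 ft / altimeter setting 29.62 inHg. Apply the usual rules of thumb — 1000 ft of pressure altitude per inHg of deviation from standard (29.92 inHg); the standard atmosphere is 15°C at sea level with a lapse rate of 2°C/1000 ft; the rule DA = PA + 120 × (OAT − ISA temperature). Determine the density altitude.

7676 ft

Pressure altitude = 5600 + (29.92 − 29.62) × 1000 = 5600 + (+300) = 5900 ft.
ISA temperature at 5900 ft = 15 − 2 × (5900/1000) = 3.2°C.
ISA deviation = 18 − 3.2 = +14.8°C.
Density altitude = 5900 + 120 × (14.8) = 7676 ft.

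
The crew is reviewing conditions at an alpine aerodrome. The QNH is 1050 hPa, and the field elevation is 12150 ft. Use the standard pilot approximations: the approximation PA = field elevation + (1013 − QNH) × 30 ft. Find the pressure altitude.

11040 ft

Pressure correction = (1013 − 1050) × 30 = -1110 ft.
Pressure altitude = 12150 + (-1110) = 11040 ft.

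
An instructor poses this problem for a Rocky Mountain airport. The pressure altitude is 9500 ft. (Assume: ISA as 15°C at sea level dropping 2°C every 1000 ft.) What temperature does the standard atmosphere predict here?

-4°C

ISA temperature = 15 − 2 × (9500/1000) = 15 − 19 = -4°C.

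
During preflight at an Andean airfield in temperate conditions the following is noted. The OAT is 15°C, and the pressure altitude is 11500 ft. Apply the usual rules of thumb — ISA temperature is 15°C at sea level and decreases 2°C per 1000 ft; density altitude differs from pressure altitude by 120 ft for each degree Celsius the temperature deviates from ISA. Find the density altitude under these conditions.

ISA temperature at 11500 ft = 15 − 2 × (11500/1000) = -8°C.
ISA deviation = 15 − (-8) = +23°C.
Density altitude = 11500 + 120 × (23) = 11500 + (+2760) = 14260 ft.

14260 ft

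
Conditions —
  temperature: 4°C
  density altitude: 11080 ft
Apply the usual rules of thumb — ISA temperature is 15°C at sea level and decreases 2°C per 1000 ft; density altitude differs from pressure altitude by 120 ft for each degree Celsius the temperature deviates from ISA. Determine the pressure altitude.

DA = PA + 120 × (OAT − (15 − 2·PA/1000)) = PA + 120·OAT − 1800 + 0.24·PA = 1.24·PA + 120·OAT − 1800.
So 1.24·PA = 11080 − 120 × 4 + 1800 = 12400.
PA = 12400 / 1.24 = 10000 ft.

10000 ft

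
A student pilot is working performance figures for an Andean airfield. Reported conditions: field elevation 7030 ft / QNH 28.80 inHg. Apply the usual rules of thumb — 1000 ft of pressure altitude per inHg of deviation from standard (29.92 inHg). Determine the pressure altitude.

Pressure correction = (29.92 − 28.80) × 1000 = +1120 ft.
Pressure altitude = 7030 + (+1120) = 8150 ft.

8150 ft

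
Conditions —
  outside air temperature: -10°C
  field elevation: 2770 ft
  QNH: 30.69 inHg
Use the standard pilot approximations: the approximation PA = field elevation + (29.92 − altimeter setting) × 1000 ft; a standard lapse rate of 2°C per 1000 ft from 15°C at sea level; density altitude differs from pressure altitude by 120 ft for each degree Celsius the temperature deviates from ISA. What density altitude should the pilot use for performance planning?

Pressure altitude = 2770 + (29.92 − 30.69) × 1000 = 2770 + (-770) = 2000 ft.
ISA temperature at 2000 ft = 15 − 2 × (2000/1000) = 11°C.
ISA deviation = -10 − 11 = -21°C.
Density altitude = 2000 + 120 × (-21) = -520 ft.

-520 ft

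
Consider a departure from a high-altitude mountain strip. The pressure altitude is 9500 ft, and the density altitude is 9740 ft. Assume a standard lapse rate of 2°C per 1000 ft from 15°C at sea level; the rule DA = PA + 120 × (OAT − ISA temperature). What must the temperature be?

-2°C

Density altitude − pressure altitude = 9740 − 9500 = +240 ft.
At 120 ft/°C that is an ISA deviation of 240/120 = +2°C.
ISA temperature at 9500 ft = 15 − 2 × (9500/1000) = -4°C.
OAT = ISA + deviation = -4 + (+2) = -2°C.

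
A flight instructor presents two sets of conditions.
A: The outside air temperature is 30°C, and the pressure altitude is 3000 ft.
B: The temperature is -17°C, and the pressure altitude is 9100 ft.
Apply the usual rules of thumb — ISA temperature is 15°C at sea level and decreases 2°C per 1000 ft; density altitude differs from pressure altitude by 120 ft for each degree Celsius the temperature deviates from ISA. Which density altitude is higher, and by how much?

B by 1924 ft

A: ISA temp = 9°C, deviation +21°C, DA = 3000 + 120 × 21 = 5520 ft.
B: ISA temp = -3.2°C, deviation -13.8°C, DA = 9100 + 120 × (-13.8) = 7444 ft.
B is higher by 7444 − 5520 = 1924 ft.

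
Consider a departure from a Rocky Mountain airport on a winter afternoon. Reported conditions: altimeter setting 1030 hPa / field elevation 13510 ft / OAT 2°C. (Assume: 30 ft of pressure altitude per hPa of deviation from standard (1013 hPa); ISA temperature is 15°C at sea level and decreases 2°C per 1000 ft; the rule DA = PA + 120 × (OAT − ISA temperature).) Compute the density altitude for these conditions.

14560 ft

Pressure altitude = 13510 + (1013 − 1030) × 30 = 13510 + (-510) = 13000 ft.
ISA temperature at 13000 ft = 15 − 2 × (13000/1000) = -11°C.
ISA deviation = 2 − (-11) = +13°C.
Density altitude = 13000 + 120 × (13) = 14560 ft.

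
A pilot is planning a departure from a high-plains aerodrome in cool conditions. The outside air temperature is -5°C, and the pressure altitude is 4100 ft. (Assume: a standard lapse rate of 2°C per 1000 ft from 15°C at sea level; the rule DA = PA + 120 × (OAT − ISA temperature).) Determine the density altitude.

2684 ft

ISA temperature at 4100 ft = 15 − 2 × (4100/1000) = 6.8°C.
ISA deviation = -5 − 6.8 = -11.8°C.
Density altitude = 4100 + 120 × (-11.8) = 4100 + (-1416) = 2684 ft.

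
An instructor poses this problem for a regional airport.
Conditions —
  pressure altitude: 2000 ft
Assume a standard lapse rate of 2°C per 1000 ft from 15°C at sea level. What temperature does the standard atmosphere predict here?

ISA temperature = 15 − 2 × (2000/1000) = 15 − 4 = 11°C.

11°C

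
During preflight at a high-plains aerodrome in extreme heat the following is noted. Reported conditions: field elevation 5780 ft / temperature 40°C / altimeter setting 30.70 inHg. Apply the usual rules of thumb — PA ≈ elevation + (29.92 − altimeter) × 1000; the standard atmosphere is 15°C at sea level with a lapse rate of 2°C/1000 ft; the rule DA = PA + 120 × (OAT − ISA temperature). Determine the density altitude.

Pressure altitude = 5780 + (29.92 − 30.70) × 1000 = 5780 + (-780) = 5000 ft.
ISA temperature at 5000 ft = 15 − 2 × (5000/1000) = 5°C.
ISA deviation = 40 − 5 = +35°C.
Density altitude = 5000 + 120 × (35) = 9200 ft.

9200 ft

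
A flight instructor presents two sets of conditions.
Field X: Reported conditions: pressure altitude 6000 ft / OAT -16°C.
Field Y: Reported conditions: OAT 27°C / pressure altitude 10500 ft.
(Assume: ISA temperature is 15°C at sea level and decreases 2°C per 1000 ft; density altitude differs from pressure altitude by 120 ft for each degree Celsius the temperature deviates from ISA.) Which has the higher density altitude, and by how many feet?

Field X: ISA temp = 3°C, deviation -19°C, DA = 6000 + 120 × (-19) = 3720 ft.
Field Y: ISA temp = -6°C, deviation +33°C, DA = 10500 + 120 × 33 = 14460 ft.
Field Y is higher by 14460 − 3720 = 10740 ft.

Field Y by 10740 ft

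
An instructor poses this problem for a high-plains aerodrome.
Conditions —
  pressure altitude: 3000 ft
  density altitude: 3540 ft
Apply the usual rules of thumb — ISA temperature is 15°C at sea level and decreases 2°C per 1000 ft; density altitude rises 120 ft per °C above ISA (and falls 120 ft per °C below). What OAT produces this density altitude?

13.5°C

Density altitude − pressure altitude = 3540 − 3000 = +540 ft.
At 120 ft/°C that is an ISA deviation of 540/120 = +4.5°C.
ISA temperature at 3000 ft = 15 − 2 × (3000/1000) = 9°C.
OAT = ISA + deviation = 9 + (+4.5) = 13.5°C.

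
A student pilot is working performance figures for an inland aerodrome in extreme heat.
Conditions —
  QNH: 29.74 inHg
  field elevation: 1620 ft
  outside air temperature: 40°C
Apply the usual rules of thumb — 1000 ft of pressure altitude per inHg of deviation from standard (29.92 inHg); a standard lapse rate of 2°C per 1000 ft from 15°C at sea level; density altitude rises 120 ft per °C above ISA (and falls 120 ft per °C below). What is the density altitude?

5232 ft

Pressure altitude = 1620 + (29.92 − 29.74) × 1000 = 1620 + (+180) = 1800 ft.
ISA temperature at 1800 ft = 15 − 2 × (1800/1000) = 11.4°C.
ISA deviation = 40 − 11.4 = +28.6°C.
Density altitude = 1800 + 120 × (28.6) = 5232 ft.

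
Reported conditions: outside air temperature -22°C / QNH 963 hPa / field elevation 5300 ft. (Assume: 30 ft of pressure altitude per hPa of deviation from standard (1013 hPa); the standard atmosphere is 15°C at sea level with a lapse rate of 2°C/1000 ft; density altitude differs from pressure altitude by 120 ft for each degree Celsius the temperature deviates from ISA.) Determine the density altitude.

3992 ft

Pressure altitude = 5300 + (1013 − 963) × 30 = 5300 + (+1500) = 6800 ft.
ISA temperature at 6800 ft = 15 − 2 × (6800/1000) = 1.4°C.
ISA deviation = -22 − 1.4 = -23.4°C.
Density altitude = 6800 + 120 × (-23.4) = 3992 ft.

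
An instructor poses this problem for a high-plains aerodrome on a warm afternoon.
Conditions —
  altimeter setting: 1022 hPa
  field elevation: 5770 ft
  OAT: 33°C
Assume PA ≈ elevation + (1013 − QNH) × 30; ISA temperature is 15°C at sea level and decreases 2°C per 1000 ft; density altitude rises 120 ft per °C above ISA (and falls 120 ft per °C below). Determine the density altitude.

8980 ft

Pressure altitude = 5770 + (1013 − 1022) × 30 = 5770 + (-270) = 5500 ft.
ISA temperature at 5500 ft = 15 − 2 × (5500/1000) = 4°C.
ISA deviation = 33 − 4 = +29°C.
Density altitude = 5500 + 120 × (29) = 8980 ft.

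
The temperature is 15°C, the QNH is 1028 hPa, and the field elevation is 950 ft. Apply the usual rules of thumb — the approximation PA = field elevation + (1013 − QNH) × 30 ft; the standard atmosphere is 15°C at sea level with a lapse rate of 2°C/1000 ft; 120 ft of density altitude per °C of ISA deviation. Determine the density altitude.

620 ft

Pressure altitude = 950 + (1013 − 1028) × 30 = 950 + (-450) = 500 ft.
ISA temperature at 500 ft = 15 − 2 × (500/1000) = 14°C.
ISA deviation = 15 − 14 = +1°C.
Density altitude = 500 + 120 × (1) = 620 ft.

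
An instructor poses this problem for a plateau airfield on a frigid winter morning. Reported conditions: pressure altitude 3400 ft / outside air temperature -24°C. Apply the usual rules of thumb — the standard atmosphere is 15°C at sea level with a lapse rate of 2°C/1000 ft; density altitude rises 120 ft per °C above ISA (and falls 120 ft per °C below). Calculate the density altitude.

ISA temperature at 3400 ft = 15 − 2 × (3400/1000) = 8.2°C.
ISA deviation = -24 − 8.2 = -32.2°C.
Density altitude = 3400 + 120 × (-32.2) = 3400 + (-3864) = -464 ft.

-464 ft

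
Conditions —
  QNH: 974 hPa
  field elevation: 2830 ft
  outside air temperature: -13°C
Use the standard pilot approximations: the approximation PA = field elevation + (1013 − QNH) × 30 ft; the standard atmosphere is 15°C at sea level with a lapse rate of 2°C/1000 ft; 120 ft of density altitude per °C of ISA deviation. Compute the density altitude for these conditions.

1600 ft

Pressure altitude = 2830 + (1013 − 974) × 30 = 2830 + (+1170) = 4000 ft.
ISA temperature at 4000 ft = 15 − 2 × (4000/1000) = 7°C.
ISA deviation = -13 − 7 = -20°C.
Density altitude = 4000 + 120 × (-20) = 1600 ft.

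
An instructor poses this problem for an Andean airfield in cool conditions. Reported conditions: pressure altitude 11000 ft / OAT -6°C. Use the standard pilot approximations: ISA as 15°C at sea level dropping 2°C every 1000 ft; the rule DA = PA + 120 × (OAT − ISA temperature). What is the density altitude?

11120 ft

ISA temperature at 11000 ft = 15 − 2 × (11000/1000) = -7°C.
ISA deviation = -6 − (-7) = +1°C.
Density altitude = 11000 + 120 × (1) = 11000 + (+120) = 11120 ft.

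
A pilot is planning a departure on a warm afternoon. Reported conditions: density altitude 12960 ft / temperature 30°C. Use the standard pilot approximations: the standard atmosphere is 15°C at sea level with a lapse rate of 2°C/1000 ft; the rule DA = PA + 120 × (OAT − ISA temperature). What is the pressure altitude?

DA = PA + 120 × (OAT − (15 − 2·PA/1000)) = PA + 120·OAT − 1800 + 0.24·PA = 1.24·PA + 120·OAT − 1800.
So 1.24·PA = 12960 − 120 × 30 + 1800 = 11160.
PA = 11160 / 1.24 = 9000 ft.

9000 ft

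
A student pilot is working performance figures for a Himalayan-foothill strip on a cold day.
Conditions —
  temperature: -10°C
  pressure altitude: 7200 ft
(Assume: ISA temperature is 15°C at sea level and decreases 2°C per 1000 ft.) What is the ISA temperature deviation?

ISA-10.6°C

ISA temperature at 7200 ft = 15 − 2 × (7200/1000) = 0.6°C.
Deviation = OAT − ISA = -10 − 0.6 = -10.6°C.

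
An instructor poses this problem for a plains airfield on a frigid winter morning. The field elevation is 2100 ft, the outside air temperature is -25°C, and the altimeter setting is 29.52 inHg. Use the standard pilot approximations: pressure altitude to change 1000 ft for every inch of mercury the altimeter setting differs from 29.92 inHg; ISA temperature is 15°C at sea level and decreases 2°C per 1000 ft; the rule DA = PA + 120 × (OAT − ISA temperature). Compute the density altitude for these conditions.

Pressure altitude = 2100 + (29.92 − 29.52) × 1000 = 2100 + (+400) = 2500 ft.
ISA temperature at 2500 ft = 15 − 2 × (2500/1000) = 10°C.
ISA deviation = -25 − 10 = -35°C.
Density altitude = 2500 + 120 × (-35) = -1700 ft.

-1700 ft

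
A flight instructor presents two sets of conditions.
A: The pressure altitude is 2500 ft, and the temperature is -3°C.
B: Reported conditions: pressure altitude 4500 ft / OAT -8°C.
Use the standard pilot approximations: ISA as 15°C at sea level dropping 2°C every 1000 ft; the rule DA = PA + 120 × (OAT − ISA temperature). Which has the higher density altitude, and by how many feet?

A: ISA temp = 10°C, deviation -13°C, DA = 2500 + 120 × (-13) = 940 ft.
B: ISA temp = 6°C, deviation -14°C, DA = 4500 + 120 × (-14) = 2820 ft.
B is higher by 2820 − 940 = 1880 ft.

B by 1880 ft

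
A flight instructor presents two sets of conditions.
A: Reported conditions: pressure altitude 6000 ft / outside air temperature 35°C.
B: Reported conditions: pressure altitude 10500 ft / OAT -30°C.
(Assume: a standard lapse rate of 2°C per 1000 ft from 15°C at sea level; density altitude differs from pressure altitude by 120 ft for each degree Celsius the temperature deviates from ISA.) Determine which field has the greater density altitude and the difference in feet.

A: ISA temp = 3°C, deviation +32°C, DA = 6000 + 120 × 32 = 9840 ft.
B: ISA temp = -6°C, deviation -24°C, DA = 10500 + 120 × (-24) = 7620 ft.
A is higher by 9840 − 7620 = 2220 ft.

A by 2220 ft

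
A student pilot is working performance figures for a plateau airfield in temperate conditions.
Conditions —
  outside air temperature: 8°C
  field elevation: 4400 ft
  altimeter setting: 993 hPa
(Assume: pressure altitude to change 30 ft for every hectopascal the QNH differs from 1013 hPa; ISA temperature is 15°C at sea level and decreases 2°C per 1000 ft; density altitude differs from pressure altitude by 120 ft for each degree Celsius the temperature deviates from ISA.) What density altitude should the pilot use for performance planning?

5360 ft

Pressure altitude = 4400 + (1013 − 993) × 30 = 4400 + (+600) = 5000 ft.
ISA temperature at 5000 ft = 15 − 2 × (5000/1000) = 5°C.
ISA deviation = 8 − 5 = +3°C.
Density altitude = 5000 + 120 × (3) = 5360 ft.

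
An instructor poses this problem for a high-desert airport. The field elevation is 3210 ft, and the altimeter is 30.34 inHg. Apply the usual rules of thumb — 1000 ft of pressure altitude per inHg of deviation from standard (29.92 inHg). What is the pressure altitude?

Pressure correction = (29.92 − 30.34) × 1000 = -420 ft.
Pressure altitude = 3210 + (-420) = 2790 ft.

2790 ft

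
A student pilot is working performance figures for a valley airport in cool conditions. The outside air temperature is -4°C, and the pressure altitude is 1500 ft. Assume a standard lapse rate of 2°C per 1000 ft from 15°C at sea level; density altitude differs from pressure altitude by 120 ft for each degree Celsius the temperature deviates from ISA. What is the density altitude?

ISA temperature at 1500 ft = 15 − 2 × (1500/1000) = 12°C.
ISA deviation = -4 − 12 = -16°C.
Density altitude = 1500 + 120 × (-16) = 1500 + (-1920) = -420 ft.

-420 ft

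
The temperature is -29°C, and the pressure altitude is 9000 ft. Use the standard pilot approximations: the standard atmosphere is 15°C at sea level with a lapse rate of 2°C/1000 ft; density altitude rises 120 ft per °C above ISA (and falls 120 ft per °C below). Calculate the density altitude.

ISA temperature at 9000 ft = 15 − 2 × (9000/1000) = -3°C.
ISA deviation = -29 − (-3) = -26°C.
Density altitude = 9000 + 120 × (-26) = 9000 + (-3120) = 5880 ft.

5880 ft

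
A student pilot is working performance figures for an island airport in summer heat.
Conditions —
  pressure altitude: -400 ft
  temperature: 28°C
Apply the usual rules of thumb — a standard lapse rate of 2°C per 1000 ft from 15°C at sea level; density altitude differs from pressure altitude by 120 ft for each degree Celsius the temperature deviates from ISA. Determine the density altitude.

ISA temperature at -400 ft = 15 − 2 × (-400/1000) = 15.8°C.
ISA deviation = 28 − 15.8 = +12.2°C.
Density altitude = -400 + 120 × (12.2) = -400 + (+1464) = 1064 ft.

1064 ft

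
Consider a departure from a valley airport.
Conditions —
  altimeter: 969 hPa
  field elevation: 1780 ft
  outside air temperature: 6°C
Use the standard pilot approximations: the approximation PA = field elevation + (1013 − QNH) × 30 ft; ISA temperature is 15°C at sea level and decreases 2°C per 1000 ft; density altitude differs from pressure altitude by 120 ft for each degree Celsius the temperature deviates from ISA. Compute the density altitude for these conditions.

2764 ft

Pressure altitude = 1780 + (1013 − 969) × 30 = 1780 + (+1320) = 3100 ft.
ISA temperature at 3100 ft = 15 − 2 × (3100/1000) = 8.8°C.
ISA deviation = 6 − 8.8 = -2.8°C.
Density altitude = 3100 + 120 × (-2.8) = 2764 ft.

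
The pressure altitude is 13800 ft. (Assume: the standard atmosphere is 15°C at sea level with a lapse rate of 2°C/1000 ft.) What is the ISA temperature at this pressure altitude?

ISA temperature = 15 − 2 × (13800/1000) = 15 − 27.6 = -12.6°C.

-12.6°C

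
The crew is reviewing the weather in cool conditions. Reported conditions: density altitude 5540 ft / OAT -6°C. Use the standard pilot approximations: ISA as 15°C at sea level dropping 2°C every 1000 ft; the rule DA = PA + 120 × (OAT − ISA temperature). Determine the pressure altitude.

6500 ft

DA = PA + 120 × (OAT − (15 − 2·PA/1000)) = PA + 120·OAT − 1800 + 0.24·PA = 1.24·PA + 120·OAT − 1800.
So 1.24·PA = 5540 − 120 × (-6) + 1800 = 8060.
PA = 8060 / 1.24 = 6500 ft.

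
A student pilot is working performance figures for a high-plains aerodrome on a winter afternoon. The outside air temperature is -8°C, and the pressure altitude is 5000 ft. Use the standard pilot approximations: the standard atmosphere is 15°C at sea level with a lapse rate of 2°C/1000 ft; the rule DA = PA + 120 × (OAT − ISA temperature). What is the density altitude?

ISA temperature at 5000 ft = 15 − 2 × (5000/1000) = 5°C.
ISA deviation = -8 − 5 = -13°C.
Density altitude = 5000 + 120 × (-13) = 5000 + (-1560) = 3440 ft.

3440 ft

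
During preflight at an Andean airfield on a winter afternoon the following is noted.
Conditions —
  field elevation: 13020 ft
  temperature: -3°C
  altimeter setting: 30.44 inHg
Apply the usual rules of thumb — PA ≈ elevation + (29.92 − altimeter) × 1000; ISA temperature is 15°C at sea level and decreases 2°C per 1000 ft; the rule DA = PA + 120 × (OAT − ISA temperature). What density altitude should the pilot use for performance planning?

Pressure altitude = 13020 + (29.92 − 30.44) × 1000 = 13020 + (-520) = 12500 ft.
ISA temperature at 12500 ft = 15 − 2 × (12500/1000) = -10°C.
ISA deviation = -3 − (-10) = +7°C.
Density altitude = 12500 + 120 × (7) = 13340 ft.

13340 ft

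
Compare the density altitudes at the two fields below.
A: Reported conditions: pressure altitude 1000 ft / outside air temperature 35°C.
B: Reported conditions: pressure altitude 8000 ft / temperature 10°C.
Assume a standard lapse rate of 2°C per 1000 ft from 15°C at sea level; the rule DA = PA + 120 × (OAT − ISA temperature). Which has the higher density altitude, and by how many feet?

B by 5680 ft

A: ISA temp = 13°C, deviation +22°C, DA = 1000 + 120 × 22 = 3640 ft.
B: ISA temp = -1°C, deviation +11°C, DA = 8000 + 120 × 11 = 9320 ft.
B is higher by 9320 − 3640 = 5680 ft.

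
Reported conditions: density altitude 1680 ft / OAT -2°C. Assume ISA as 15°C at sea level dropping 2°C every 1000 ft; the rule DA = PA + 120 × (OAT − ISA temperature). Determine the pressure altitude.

3000 ft

DA = PA + 120 × (OAT − (15 − 2·PA/1000)) = PA + 120·OAT − 1800 + 0.24·PA = 1.24·PA + 120·OAT − 1800.
So 1.24·PA = 1680 − 120 × (-2) + 1800 = 3720.
PA = 3720 / 1.24 = 3000 ft.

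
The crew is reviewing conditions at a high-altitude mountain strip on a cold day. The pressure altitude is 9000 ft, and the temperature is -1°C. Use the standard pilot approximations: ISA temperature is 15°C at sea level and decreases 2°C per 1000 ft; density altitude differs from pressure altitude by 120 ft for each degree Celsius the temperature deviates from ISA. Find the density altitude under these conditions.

ISA temperature at 9000 ft = 15 − 2 × (9000/1000) = -3°C.
ISA deviation = -1 − (-3) = +2°C.
Density altitude = 9000 + 120 × (2) = 9000 + (+240) = 9240 ft.

9240 ft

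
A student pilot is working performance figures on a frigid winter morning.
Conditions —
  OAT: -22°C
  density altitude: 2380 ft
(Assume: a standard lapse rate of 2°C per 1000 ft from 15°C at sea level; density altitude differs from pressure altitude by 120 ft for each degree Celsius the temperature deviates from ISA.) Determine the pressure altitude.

DA = PA + 120 × (OAT − (15 − 2·PA/1000)) = PA + 120·OAT − 1800 + 0.24·PA = 1.24·PA + 120·OAT − 1800.
So 1.24·PA = 2380 − 120 × (-22) + 1800 = 6820.
PA = 6820 / 1.24 = 5500 ft.

5500 ft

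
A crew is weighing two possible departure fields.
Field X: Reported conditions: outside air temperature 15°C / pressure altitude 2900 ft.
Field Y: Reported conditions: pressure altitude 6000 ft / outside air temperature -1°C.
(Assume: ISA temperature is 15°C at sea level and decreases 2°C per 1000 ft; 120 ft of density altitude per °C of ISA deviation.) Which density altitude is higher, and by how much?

Field Y by 1924 ft

Field X: ISA temp = 9.2°C, deviation +5.8°C, DA = 2900 + 120 × 5.8 = 3596 ft.
Field Y: ISA temp = 3°C, deviation -4°C, DA = 6000 + 120 × (-4) = 5520 ft.
Field Y is higher by 5520 − 3596 = 1924 ft.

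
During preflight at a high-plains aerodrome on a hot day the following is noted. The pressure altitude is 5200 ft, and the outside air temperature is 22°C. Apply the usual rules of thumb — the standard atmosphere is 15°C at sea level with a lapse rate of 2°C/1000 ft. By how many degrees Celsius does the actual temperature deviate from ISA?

ISA temperature at 5200 ft = 15 − 2 × (5200/1000) = 4.6°C.
Deviation = OAT − ISA = 22 − 4.6 = +17.4°C.

ISA+17.4°C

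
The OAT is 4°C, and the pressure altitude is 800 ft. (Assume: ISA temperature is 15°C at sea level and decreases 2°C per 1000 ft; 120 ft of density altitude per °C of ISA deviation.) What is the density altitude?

ISA temperature at 800 ft = 15 − 2 × (800/1000) = 13.4°C.
ISA deviation = 4 − 13.4 = -9.4°C.
Density altitude = 800 + 120 × (-9.4) = 800 + (-1128) = -328 ft.

-328 ft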